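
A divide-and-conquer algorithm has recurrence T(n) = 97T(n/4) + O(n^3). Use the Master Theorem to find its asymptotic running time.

Master Theorem for T(n) = 97T(n/4) + O(n^3):

a = 97, b = 4, c = 3
log_b(a) = log_4(97) = 3.3000

Case 1: c = 3 < log_4(97) = 3.3000
T(n) = O(n^(log_4 97))

For T(n) = 97T(n/4) + O(n^3): log_4(97) = 3.3000. This is Case 1 of the Master Theorem (c < log_b(a), work dominated by leaves), giving O(n^(log_4 97)).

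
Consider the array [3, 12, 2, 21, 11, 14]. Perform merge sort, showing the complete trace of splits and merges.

Merge sort trace:

Split: [3, 12, 2, 21, 11, 14] -> [3, 12, 2] and [21, 11, 14]
  Split: [3, 12, 2] -> [3] and [12, 2]
    Split: [12, 2] -> [12] and [2]
    Merge: [12] + [2] -> [2, 12]
  Merge: [3] + [2, 12] -> [2, 3, 12]
  Split: [21, 11, 14] -> [21] and [11, 14]
    Split: [11, 14] -> [11] and [14]
    Merge: [11] + [14] -> [11, 14]
  Merge: [21] + [11, 14] -> [11, 14, 21]
Merge: [2, 3, 12] + [11, 14, 21] -> [2, 3, 11, 12, 14, 21]

Final sorted array: [2, 3, 11, 12, 14, 21]

The merge sort proceeds by recursively splitting the array and merging sorted halves.
After all merges, the sorted array is [2, 3, 11, 12, 14, 21].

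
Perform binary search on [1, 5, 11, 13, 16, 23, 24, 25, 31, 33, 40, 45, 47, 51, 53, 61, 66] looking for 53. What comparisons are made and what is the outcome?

Binary search for 53 in [1, 5, 11, 13, 16, 23, 24, 25, 31, 33, 40, 45, 47, 51, 53, 61, 66]:

lo=0, hi=16, mid=8, arr[mid]=31 -> 31 < 53, search right half
lo=9, hi=16, mid=12, arr[mid]=47 -> 47 < 53, search right half
lo=13, hi=16, mid=14, arr[mid]=53 -> Found target at index 14!

Binary search finds 53 at index 14 after 3 comparisons. The search repeatedly halves the search space by comparing with the middle element.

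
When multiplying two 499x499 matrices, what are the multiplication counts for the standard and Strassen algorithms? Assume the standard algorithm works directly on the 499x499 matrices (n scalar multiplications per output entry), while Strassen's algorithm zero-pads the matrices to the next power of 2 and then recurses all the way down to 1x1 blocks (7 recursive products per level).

Matrix multiplication for 499x499 matrices:

Strassen's algorithm requires power-of-2 dimensions. Pad 499x499 to 512x512 (next power of 2).

Standard algorithm: 499^3 = 124251499 multiplications
Strassen's algorithm: 7^(log2(512)) = 7^9 = 40353607 multiplications
Savings: 124251499 - 40353607 = 83897892 multiplications

Standard: 124251499 multiplications (499^3). Strassen: 40353607 multiplications (7^9, after padding to 512x512). Strassen reduces 8 recursive multiplications to 7 at each level.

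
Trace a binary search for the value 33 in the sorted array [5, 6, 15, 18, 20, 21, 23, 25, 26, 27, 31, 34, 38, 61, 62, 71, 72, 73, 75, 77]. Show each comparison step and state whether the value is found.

Binary search for 33 in [5, 6, 15, 18, 20, 21, 23, 25, 26, 27, 31, 34, 38, 61, 62, 71, 72, 73, 75, 77]:

lo=0, hi=19, mid=9, arr[mid]=27 -> 27 < 33, search right half
lo=10, hi=19, mid=14, arr[mid]=62 -> 62 > 33, search left half
lo=10, hi=13, mid=11, arr[mid]=34 -> 34 > 33, search left half
lo=10, hi=10, mid=10, arr[mid]=31 -> 31 < 33, search right half
lo=11 > hi=10, target 33 not found

Binary search determines that 33 is not in the array after 4 comparisons. The search space was exhausted without finding the target.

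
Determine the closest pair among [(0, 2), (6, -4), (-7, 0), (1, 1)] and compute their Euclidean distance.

Computing all pairwise distances among 4 points:

d((0, 2), (6, -4)) = 8.4853
d((0, 2), (-7, 0)) = 7.2801
d((0, 2), (1, 1)) = 1.4142 <-- minimum
d((6, -4), (-7, 0)) = 13.6015
d((6, -4), (1, 1)) = 7.0711
d((-7, 0), (1, 1)) = 8.0623

Closest pair: (0, 2) and (1, 1) with distance 1.4142

The closest pair is (0, 2) and (1, 1) with Euclidean distance 1.4142. For 4 points, brute-force pairwise comparison is shown above. For large n, the divide-and-conquer algorithm (sort by x, recurse on halves, check the dividing strip) achieves O(n log n).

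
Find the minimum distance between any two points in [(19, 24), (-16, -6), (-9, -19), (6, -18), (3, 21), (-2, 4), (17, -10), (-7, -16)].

Computing all pairwise distances among 8 points:

d((19, 24), (-16, -6)) = 46.0977
d((19, 24), (-9, -19)) = 51.3128
d((19, 24), (6, -18)) = 43.9659
d((19, 24), (3, 21)) = 16.2788
d((19, 24), (-2, 4)) = 29.0
d((19, 24), (17, -10)) = 34.0588
d((19, 24), (-7, -16)) = 47.7074
d((-16, -6), (-9, -19)) = 14.7648
d((-16, -6), (6, -18)) = 25.0599
d((-16, -6), (3, 21)) = 33.0151
d((-16, -6), (-2, 4)) = 17.2047
d((-16, -6), (17, -10)) = 33.2415
d((-16, -6), (-7, -16)) = 13.4536
d((-9, -19), (6, -18)) = 15.0333
d((-9, -19), (3, 21)) = 41.7612
d((-9, -19), (-2, 4)) = 24.0416
d((-9, -19), (17, -10)) = 27.5136
d((-9, -19), (-7, -16)) = 3.6056 <-- minimum
d((6, -18), (3, 21)) = 39.1152
d((6, -18), (-2, 4)) = 23.4094
d((6, -18), (17, -10)) = 13.6015
d((6, -18), (-7, -16)) = 13.1529
d((3, 21), (-2, 4)) = 17.72
d((3, 21), (17, -10)) = 34.0147
d((3, 21), (-7, -16)) = 38.3275
d((-2, 4), (17, -10)) = 23.6008
d((-2, 4), (-7, -16)) = 20.6155
d((17, -10), (-7, -16)) = 24.7386

Closest pair: (-9, -19) and (-7, -16) with distance 3.6056

The closest pair is (-9, -19) and (-7, -16) with Euclidean distance 3.6056. For 8 points, brute-force pairwise comparison is shown above. For large n, the divide-and-conquer algorithm (sort by x, recurse on halves, check the dividing strip) achieves O(n log n).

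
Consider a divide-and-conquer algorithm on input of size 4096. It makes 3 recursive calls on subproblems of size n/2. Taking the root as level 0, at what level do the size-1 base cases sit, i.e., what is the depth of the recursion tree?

For divide and conquer with division factor 2:

Problem sizes at each level:
Level 0: 4096
Level 1: 2048
Level 2: 1024
Level 3: 512
Level 4: 256
Level 5: 128
Level 6: 64
Level 7: 32
Level 8: 16
Level 9: 8
Level 10: 4
Level 11: 2
Level 12: 1

The root is level 0 and the size-1 base case is level 12 (the tree spans levels 0 through 12, i.e. 13 levels counting the root), so the depth is the number of divisions: log_2(4096) = 12

The recursion tree depth is log_2(4096) = 12. At each level, the problem size is divided by 2, so it takes 12 divisions to reduce to a base case of size 1. The algorithm makes 3 recursive calls at each level.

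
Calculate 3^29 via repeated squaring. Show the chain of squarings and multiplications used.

Computing 3^29 by squaring (build up from 3^1; each line after the first costs one multiplication):

3^1 = 3
3^2 = (3^1)^2 = 3^2 = 9
3^3 = 3 * 3^2 = 3 * 9 = 27
3^6 = (3^3)^2 = 27^2 = 729
3^7 = 3 * 3^6 = 3 * 729 = 2187
3^14 = (3^7)^2 = 2187^2 = 4782969
3^28 = (3^14)^2 = 4782969^2 = 22876792454961
3^29 = 3 * 3^28 = 3 * 22876792454961 = 68630377364883

Result: 68630377364883
Multiplications needed: 7 (7 lines after 3^1)

3^29 = 68630377364883. Using exponentiation by squaring, this requires 7 multiplications. The key idea: if the exponent is even, square the half-power; if odd, multiply by the base once.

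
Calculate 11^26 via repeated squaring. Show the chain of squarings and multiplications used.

Computing 11^26 by squaring (build up from 11^1; each line after the first costs one multiplication):

11^1 = 11
11^2 = (11^1)^2 = 11^2 = 121
11^3 = 11 * 11^2 = 11 * 121 = 1331
11^6 = (11^3)^2 = 1331^2 = 1771561
11^12 = (11^6)^2 = 1771561^2 = 3138428376721
11^13 = 11 * 11^12 = 11 * 3138428376721 = 34522712143931
11^26 = (11^13)^2 = 34522712143931^2 = 1191817653772720942460132761

Result: 1191817653772720942460132761
Multiplications needed: 6 (6 lines after 11^1)

11^26 = 1191817653772720942460132761. Using exponentiation by squaring, this requires 6 multiplications. The key idea: if the exponent is even, square the half-power; if odd, multiply by the base once.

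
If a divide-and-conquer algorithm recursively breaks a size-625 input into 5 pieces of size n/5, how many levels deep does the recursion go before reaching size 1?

For divide and conquer with division factor 5:

Problem sizes at each level:
Level 0: 625
Level 1: 125
Level 2: 25
Level 3: 5
Level 4: 1

The root is level 0 and the size-1 base case is level 4 (the tree spans levels 0 through 4, i.e. 5 levels counting the root), so the depth is the number of divisions: log_5(625) = 4

The recursion tree depth is log_5(625) = 4. At each level, the problem size is divided by 5, so it takes 4 divisions to reduce to a base case of size 1. The algorithm makes 5 recursive calls at each level.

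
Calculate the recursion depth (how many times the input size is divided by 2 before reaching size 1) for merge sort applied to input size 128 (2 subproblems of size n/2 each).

For divide and conquer with division factor 2:

Problem sizes at each level:
Level 0: 128
Level 1: 64
Level 2: 32
Level 3: 16
Level 4: 8
Level 5: 4
Level 6: 2
Level 7: 1

The root is level 0 and the size-1 base case is level 7 (the tree spans levels 0 through 7, i.e. 8 levels counting the root), so the depth is the number of divisions: log_2(128) = 7

The recursion tree depth is log_2(128) = 7. At each level, the problem size is divided by 2, so it takes 7 divisions to reduce to a base case of size 1. The algorithm makes 2 recursive calls at each level.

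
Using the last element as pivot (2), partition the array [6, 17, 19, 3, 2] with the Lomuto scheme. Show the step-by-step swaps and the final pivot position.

Lomuto partition with pivot = 2:

Initial array: [6, 17, 19, 3, 2]

arr[0]=6 > 2: no swap
arr[1]=17 > 2: no swap
arr[2]=19 > 2: no swap
arr[3]=3 > 2: no swap

Place pivot at position 0: [2, 17, 19, 3, 6]
Pivot position: 0

After partitioning with pivot 2, the array becomes [2, 17, 19, 3, 6]. The pivot is placed at index 0. All elements to the left of the pivot are <= 2, and all elements to the right are > 2.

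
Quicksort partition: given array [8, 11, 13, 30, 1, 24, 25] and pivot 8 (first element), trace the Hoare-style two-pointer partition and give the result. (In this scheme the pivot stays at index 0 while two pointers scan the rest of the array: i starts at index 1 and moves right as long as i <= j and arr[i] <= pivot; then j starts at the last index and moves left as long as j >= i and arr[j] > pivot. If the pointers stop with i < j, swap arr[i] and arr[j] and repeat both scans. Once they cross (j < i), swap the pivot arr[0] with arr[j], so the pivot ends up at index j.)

Hoare-style two-pointer partition with pivot = 8:

Initial array: [8, 11, 13, 30, 1, 24, 25]

Pointers start at i = 1, j = 6.
i stops at index 1 (arr[1]=11 > 8), j stops at index 4 (arr[4]=1 <= 8): swap arr[1] and arr[4], array becomes [8, 1, 13, 30, 11, 24, 25]
i ends at 2, j ends at 1: the pointers have crossed (j < i), so scanning stops.

Swap pivot arr[0] with arr[1] to place pivot at position 1: [1, 8, 13, 30, 11, 24, 25]
Pivot position: 1

After partitioning with pivot 8, the array becomes [1, 8, 13, 30, 11, 24, 25]. The pivot is placed at index 1. All elements to the left of the pivot are <= 8, and all elements to the right are > 8.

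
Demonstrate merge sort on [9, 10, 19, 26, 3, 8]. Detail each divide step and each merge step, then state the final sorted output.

Merge sort trace:

Split: [9, 10, 19, 26, 3, 8] -> [9, 10, 19] and [26, 3, 8]
  Split: [9, 10, 19] -> [9] and [10, 19]
    Split: [10, 19] -> [10] and [19]
    Merge: [10] + [19] -> [10, 19]
  Merge: [9] + [10, 19] -> [9, 10, 19]
  Split: [26, 3, 8] -> [26] and [3, 8]
    Split: [3, 8] -> [3] and [8]
    Merge: [3] + [8] -> [3, 8]
  Merge: [26] + [3, 8] -> [3, 8, 26]
Merge: [9, 10, 19] + [3, 8, 26] -> [3, 8, 9, 10, 19, 26]

Final sorted array: [3, 8, 9, 10, 19, 26]

The merge sort proceeds by recursively splitting the array and merging sorted halves.
After all merges, the sorted array is [3, 8, 9, 10, 19, 26].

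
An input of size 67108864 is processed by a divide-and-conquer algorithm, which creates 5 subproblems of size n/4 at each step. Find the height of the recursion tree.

For divide and conquer with division factor 4:

Problem sizes at each level:
Level 0: 67108864
Level 1: 16777216
Level 2: 4194304
Level 3: 1048576
Level 4: 262144
Level 5: 65536
Level 6: 16384
Level 7: 4096
Level 8: 1024
Level 9: 256
Level 10: 64
Level 11: 16
Level 12: 4
Level 13: 1

The root is level 0 and the size-1 base case is level 13 (the tree spans levels 0 through 13, i.e. 14 levels counting the root), so the depth is the number of divisions: log_4(67108864) = 13

The recursion tree depth is log_4(67108864) = 13. At each level, the problem size is divided by 4, so it takes 13 divisions to reduce to a base case of size 1. The algorithm makes 5 recursive calls at each level.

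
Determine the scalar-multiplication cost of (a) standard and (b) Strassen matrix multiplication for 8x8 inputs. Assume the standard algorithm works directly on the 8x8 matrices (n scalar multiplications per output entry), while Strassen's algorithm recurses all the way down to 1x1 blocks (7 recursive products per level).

Matrix multiplication for 8x8 matrices:

Standard algorithm: 8^3 = 512 multiplications
Strassen's algorithm: 7^(log2(8)) = 7^3 = 343 multiplications
Savings: 512 - 343 = 169 multiplications

Standard: 512 multiplications (8^3). Strassen: 343 multiplications (7^3). Strassen reduces 8 recursive multiplications to 7 at each level.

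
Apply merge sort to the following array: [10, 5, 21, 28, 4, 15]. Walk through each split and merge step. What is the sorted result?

Merge sort trace:

Split: [10, 5, 21, 28, 4, 15] -> [10, 5, 21] and [28, 4, 15]
  Split: [10, 5, 21] -> [10] and [5, 21]
    Split: [5, 21] -> [5] and [21]
    Merge: [5] + [21] -> [5, 21]
  Merge: [10] + [5, 21] -> [5, 10, 21]
  Split: [28, 4, 15] -> [28] and [4, 15]
    Split: [4, 15] -> [4] and [15]
    Merge: [4] + [15] -> [4, 15]
  Merge: [28] + [4, 15] -> [4, 15, 28]
Merge: [5, 10, 21] + [4, 15, 28] -> [4, 5, 10, 15, 21, 28]

Final sorted array: [4, 5, 10, 15, 21, 28]

The merge sort proceeds by recursively splitting the array and merging sorted halves.
After all merges, the sorted array is [4, 5, 10, 15, 21, 28].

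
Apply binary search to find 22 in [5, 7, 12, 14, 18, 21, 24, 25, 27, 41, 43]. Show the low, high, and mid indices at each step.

Binary search for 22 in [5, 7, 12, 14, 18, 21, 24, 25, 27, 41, 43]:

lo=0, hi=10, mid=5, arr[mid]=21 -> 21 < 22, search right half
lo=6, hi=10, mid=8, arr[mid]=27 -> 27 > 22, search left half
lo=6, hi=7, mid=6, arr[mid]=24 -> 24 > 22, search left half
lo=6 > hi=5, target 22 not found

Binary search determines that 22 is not in the array after 3 comparisons. The search space was exhausted without finding the target.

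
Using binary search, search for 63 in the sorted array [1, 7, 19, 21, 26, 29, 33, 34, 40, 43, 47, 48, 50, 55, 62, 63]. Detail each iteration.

Binary search for 63 in [1, 7, 19, 21, 26, 29, 33, 34, 40, 43, 47, 48, 50, 55, 62, 63]:

lo=0, hi=15, mid=7, arr[mid]=34 -> 34 < 63, search right half
lo=8, hi=15, mid=11, arr[mid]=48 -> 48 < 63, search right half
lo=12, hi=15, mid=13, arr[mid]=55 -> 55 < 63, search right half
lo=14, hi=15, mid=14, arr[mid]=62 -> 62 < 63, search right half
lo=15, hi=15, mid=15, arr[mid]=63 -> Found target at index 15!

Binary search finds 63 at index 15 after 5 comparisons. The search repeatedly halves the search space by comparing with the middle element.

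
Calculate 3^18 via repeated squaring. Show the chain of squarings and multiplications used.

Computing 3^18 by squaring (build up from 3^1; each line after the first costs one multiplication):

3^1 = 3
3^2 = (3^1)^2 = 3^2 = 9
3^4 = (3^2)^2 = 9^2 = 81
3^8 = (3^4)^2 = 81^2 = 6561
3^9 = 3 * 3^8 = 3 * 6561 = 19683
3^18 = (3^9)^2 = 19683^2 = 387420489

Result: 387420489
Multiplications needed: 5 (5 lines after 3^1)

3^18 = 387420489. Using exponentiation by squaring, this requires 5 multiplications. The key idea: if the exponent is even, square the half-power; if odd, multiply by the base once.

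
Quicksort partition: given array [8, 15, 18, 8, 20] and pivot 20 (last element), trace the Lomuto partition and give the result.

Lomuto partition with pivot = 20:

Initial array: [8, 15, 18, 8, 20]

arr[0]=8 <= 20: swap with position 0, array becomes [8, 15, 18, 8, 20]
arr[1]=15 <= 20: swap with position 1, array becomes [8, 15, 18, 8, 20]
arr[2]=18 <= 20: swap with position 2, array becomes [8, 15, 18, 8, 20]
arr[3]=8 <= 20: swap with position 3, array becomes [8, 15, 18, 8, 20]

Place pivot at position 4: [8, 15, 18, 8, 20]
Pivot position: 4

After partitioning with pivot 20, the array becomes [8, 15, 18, 8, 20]. The pivot is placed at index 4. All elements to the left of the pivot are <= 20, and all elements to the right are > 20.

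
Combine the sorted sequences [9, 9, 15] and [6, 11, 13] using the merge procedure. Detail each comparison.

Merging process:

Compare 9 vs 6: take 6 from right. Merged: [6]
Compare 9 vs 11: take 9 from left. Merged: [6, 9]
Compare 9 vs 11: take 9 from left. Merged: [6, 9, 9]
Compare 15 vs 11: take 11 from right. Merged: [6, 9, 9, 11]
Compare 15 vs 13: take 13 from right. Merged: [6, 9, 9, 11, 13]
Append remaining from left: [15]. Merged: [6, 9, 9, 11, 13, 15]

Final merged array: [6, 9, 9, 11, 13, 15]
Total comparisons: 5

The merged array is [6, 9, 9, 11, 13, 15], requiring 5 comparisons. The merge step runs in O(n) time where n is the total number of elements.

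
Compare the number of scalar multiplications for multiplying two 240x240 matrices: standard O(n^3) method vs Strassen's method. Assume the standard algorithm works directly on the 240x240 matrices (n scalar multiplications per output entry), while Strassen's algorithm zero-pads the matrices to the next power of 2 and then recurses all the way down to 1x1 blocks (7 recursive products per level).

Matrix multiplication for 240x240 matrices:

Strassen's algorithm requires power-of-2 dimensions. Pad 240x240 to 256x256 (next power of 2).

Standard algorithm: 240^3 = 13824000 multiplications
Strassen's algorithm: 7^(log2(256)) = 7^8 = 5764801 multiplications
Savings: 13824000 - 5764801 = 8059199 multiplications

Standard: 13824000 multiplications (240^3). Strassen: 5764801 multiplications (7^8, after padding to 256x256). Strassen reduces 8 recursive multiplications to 7 at each level.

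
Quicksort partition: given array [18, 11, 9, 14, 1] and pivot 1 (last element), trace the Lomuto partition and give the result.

Lomuto partition with pivot = 1:

Initial array: [18, 11, 9, 14, 1]

arr[0]=18 > 1: no swap
arr[1]=11 > 1: no swap
arr[2]=9 > 1: no swap
arr[3]=14 > 1: no swap

Place pivot at position 0: [1, 11, 9, 14, 18]
Pivot position: 0

After partitioning with pivot 1, the array becomes [1, 11, 9, 14, 18]. The pivot is placed at index 0. All elements to the left of the pivot are <= 1, and all elements to the right are > 1.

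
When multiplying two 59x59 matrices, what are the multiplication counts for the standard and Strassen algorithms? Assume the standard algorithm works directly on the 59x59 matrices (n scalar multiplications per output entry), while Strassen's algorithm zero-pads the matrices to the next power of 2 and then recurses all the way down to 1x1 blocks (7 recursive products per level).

Matrix multiplication for 59x59 matrices:

Strassen's algorithm requires power-of-2 dimensions. Pad 59x59 to 64x64 (next power of 2).

Standard algorithm: 59^3 = 205379 multiplications
Strassen's algorithm: 7^(log2(64)) = 7^6 = 117649 multiplications
Savings: 205379 - 117649 = 87730 multiplications

Standard: 205379 multiplications (59^3). Strassen: 117649 multiplications (7^6, after padding to 64x64). Strassen reduces 8 recursive multiplications to 7 at each level.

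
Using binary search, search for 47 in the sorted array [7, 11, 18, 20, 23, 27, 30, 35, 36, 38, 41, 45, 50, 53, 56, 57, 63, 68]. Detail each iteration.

Binary search for 47 in [7, 11, 18, 20, 23, 27, 30, 35, 36, 38, 41, 45, 50, 53, 56, 57, 63, 68]:

lo=0, hi=17, mid=8, arr[mid]=36 -> 36 < 47, search right half
lo=9, hi=17, mid=13, arr[mid]=53 -> 53 > 47, search left half
lo=9, hi=12, mid=10, arr[mid]=41 -> 41 < 47, search right half
lo=11, hi=12, mid=11, arr[mid]=45 -> 45 < 47, search right half
lo=12, hi=12, mid=12, arr[mid]=50 -> 50 > 47, search left half
lo=12 > hi=11, target 47 not found

Binary search determines that 47 is not in the array after 5 comparisons. The search space was exhausted without finding the target.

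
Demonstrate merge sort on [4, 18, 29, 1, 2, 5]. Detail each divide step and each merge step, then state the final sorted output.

Merge sort trace:

Split: [4, 18, 29, 1, 2, 5] -> [4, 18, 29] and [1, 2, 5]
  Split: [4, 18, 29] -> [4] and [18, 29]
    Split: [18, 29] -> [18] and [29]
    Merge: [18] + [29] -> [18, 29]
  Merge: [4] + [18, 29] -> [4, 18, 29]
  Split: [1, 2, 5] -> [1] and [2, 5]
    Split: [2, 5] -> [2] and [5]
    Merge: [2] + [5] -> [2, 5]
  Merge: [1] + [2, 5] -> [1, 2, 5]
Merge: [4, 18, 29] + [1, 2, 5] -> [1, 2, 4, 5, 18, 29]

Final sorted array: [1, 2, 4, 5, 18, 29]

The merge sort proceeds by recursively splitting the array and merging sorted halves.
After all merges, the sorted array is [1, 2, 4, 5, 18, 29].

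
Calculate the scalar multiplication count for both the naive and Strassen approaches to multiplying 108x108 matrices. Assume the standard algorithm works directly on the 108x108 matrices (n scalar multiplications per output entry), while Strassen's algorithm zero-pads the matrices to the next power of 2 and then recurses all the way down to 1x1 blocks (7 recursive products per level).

Matrix multiplication for 108x108 matrices:

Strassen's algorithm requires power-of-2 dimensions. Pad 108x108 to 128x128 (next power of 2).

Standard algorithm: 108^3 = 1259712 multiplications
Strassen's algorithm: 7^(log2(128)) = 7^7 = 823543 multiplications
Savings: 1259712 - 823543 = 436169 multiplications

Standard: 1259712 multiplications (108^3). Strassen: 823543 multiplications (7^7, after padding to 128x128). Strassen reduces 8 recursive multiplications to 7 at each level.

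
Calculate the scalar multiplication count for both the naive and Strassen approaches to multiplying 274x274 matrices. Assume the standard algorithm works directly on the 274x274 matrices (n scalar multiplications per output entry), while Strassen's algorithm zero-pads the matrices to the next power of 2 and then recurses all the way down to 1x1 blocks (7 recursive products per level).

Matrix multiplication for 274x274 matrices:

Strassen's algorithm requires power-of-2 dimensions. Pad 274x274 to 512x512 (next power of 2).

Standard algorithm: 274^3 = 20570824 multiplications
Strassen's algorithm: 7^(log2(512)) = 7^9 = 40353607 multiplications
Difference: 20570824 - 40353607 = -19782783 (Strassen uses MORE here due to padding overhead — for small or just-over-power-of-2 n, padding can outweigh the per-level savings)

Standard: 20570824 multiplications (274^3). Strassen: 40353607 multiplications (7^9, after padding to 512x512). Strassen reduces 8 recursive multiplications to 7 at each level.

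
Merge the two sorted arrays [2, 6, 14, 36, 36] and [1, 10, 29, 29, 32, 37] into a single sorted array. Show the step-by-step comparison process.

Merging process:

Compare 2 vs 1: take 1 from right. Merged: [1]
Compare 2 vs 10: take 2 from left. Merged: [1, 2]
Compare 6 vs 10: take 6 from left. Merged: [1, 2, 6]
Compare 14 vs 10: take 10 from right. Merged: [1, 2, 6, 10]
Compare 14 vs 29: take 14 from left. Merged: [1, 2, 6, 10, 14]
Compare 36 vs 29: take 29 from right. Merged: [1, 2, 6, 10, 14, 29]
Compare 36 vs 29: take 29 from right. Merged: [1, 2, 6, 10, 14, 29, 29]
Compare 36 vs 32: take 32 from right. Merged: [1, 2, 6, 10, 14, 29, 29, 32]
Compare 36 vs 37: take 36 from left. Merged: [1, 2, 6, 10, 14, 29, 29, 32, 36]
Compare 36 vs 37: take 36 from left. Merged: [1, 2, 6, 10, 14, 29, 29, 32, 36, 36]
Append remaining from right: [37]. Merged: [1, 2, 6, 10, 14, 29, 29, 32, 36, 36, 37]

Final merged array: [1, 2, 6, 10, 14, 29, 29, 32, 36, 36, 37]
Total comparisons: 10

The merged array is [1, 2, 6, 10, 14, 29, 29, 32, 36, 36, 37], requiring 10 comparisons. The merge step runs in O(n) time where n is the total number of elements.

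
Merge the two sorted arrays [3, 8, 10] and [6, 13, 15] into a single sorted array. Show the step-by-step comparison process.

Merging process:

Compare 3 vs 6: take 3 from left. Merged: [3]
Compare 8 vs 6: take 6 from right. Merged: [3, 6]
Compare 8 vs 13: take 8 from left. Merged: [3, 6, 8]
Compare 10 vs 13: take 10 from left. Merged: [3, 6, 8, 10]
Append remaining from right: [13, 15]. Merged: [3, 6, 8, 10, 13, 15]

Final merged array: [3, 6, 8, 10, 13, 15]
Total comparisons: 4

The merged array is [3, 6, 8, 10, 13, 15], requiring 4 comparisons. The merge step runs in O(n) time where n is the total number of elements.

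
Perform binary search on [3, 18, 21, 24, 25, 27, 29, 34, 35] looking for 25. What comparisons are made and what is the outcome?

Binary search for 25 in [3, 18, 21, 24, 25, 27, 29, 34, 35]:

lo=0, hi=8, mid=4, arr[mid]=25 -> Found target at index 4!

Binary search finds 25 at index 4 after 1 comparisons. The search repeatedly halves the search space by comparing with the middle element.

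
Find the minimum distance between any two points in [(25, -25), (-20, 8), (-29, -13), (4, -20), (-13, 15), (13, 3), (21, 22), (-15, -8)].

Computing all pairwise distances among 8 points:

d((25, -25), (-20, 8)) = 55.8032
d((25, -25), (-29, -13)) = 55.3173
d((25, -25), (4, -20)) = 21.587
d((25, -25), (-13, 15)) = 55.1725
d((25, -25), (13, 3)) = 30.4631
d((25, -25), (21, 22)) = 47.1699
d((25, -25), (-15, -8)) = 43.4626
d((-20, 8), (-29, -13)) = 22.8473
d((-20, 8), (4, -20)) = 36.8782
d((-20, 8), (-13, 15)) = 9.8995 <-- minimum
d((-20, 8), (13, 3)) = 33.3766
d((-20, 8), (21, 22)) = 43.3244
d((-20, 8), (-15, -8)) = 16.7631
d((-29, -13), (4, -20)) = 33.7343
d((-29, -13), (-13, 15)) = 32.249
d((-29, -13), (13, 3)) = 44.9444
d((-29, -13), (21, 22)) = 61.0328
d((-29, -13), (-15, -8)) = 14.8661
d((4, -20), (-13, 15)) = 38.9102
d((4, -20), (13, 3)) = 24.6982
d((4, -20), (21, 22)) = 45.31
d((4, -20), (-15, -8)) = 22.4722
d((-13, 15), (13, 3)) = 28.6356
d((-13, 15), (21, 22)) = 34.7131
d((-13, 15), (-15, -8)) = 23.0868
d((13, 3), (21, 22)) = 20.6155
d((13, 3), (-15, -8)) = 30.0832
d((21, 22), (-15, -8)) = 46.8615

Closest pair: (-20, 8) and (-13, 15) with distance 9.8995

The closest pair is (-20, 8) and (-13, 15) with Euclidean distance 9.8995. For 8 points, brute-force pairwise comparison is shown above. For large n, the divide-and-conquer algorithm (sort by x, recurse on halves, check the dividing strip) achieves O(n log n).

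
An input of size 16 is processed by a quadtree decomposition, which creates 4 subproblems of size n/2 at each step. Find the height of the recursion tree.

For divide and conquer with division factor 2:

Problem sizes at each level:
Level 0: 16
Level 1: 8
Level 2: 4
Level 3: 2
Level 4: 1

The root is level 0 and the size-1 base case is level 4 (the tree spans levels 0 through 4, i.e. 5 levels counting the root), so the depth is the number of divisions: log_2(16) = 4

The recursion tree depth is log_2(16) = 4. At each level, the problem size is divided by 2, so it takes 4 divisions to reduce to a base case of size 1. The algorithm makes 4 recursive calls at each level.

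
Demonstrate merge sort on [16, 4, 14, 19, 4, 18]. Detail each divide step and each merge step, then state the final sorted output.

Merge sort trace:

Split: [16, 4, 14, 19, 4, 18] -> [16, 4, 14] and [19, 4, 18]
  Split: [16, 4, 14] -> [16] and [4, 14]
    Split: [4, 14] -> [4] and [14]
    Merge: [4] + [14] -> [4, 14]
  Merge: [16] + [4, 14] -> [4, 14, 16]
  Split: [19, 4, 18] -> [19] and [4, 18]
    Split: [4, 18] -> [4] and [18]
    Merge: [4] + [18] -> [4, 18]
  Merge: [19] + [4, 18] -> [4, 18, 19]
Merge: [4, 14, 16] + [4, 18, 19] -> [4, 4, 14, 16, 18, 19]

Final sorted array: [4, 4, 14, 16, 18, 19]

The merge sort proceeds by recursively splitting the array and merging sorted halves.
After all merges, the sorted array is [4, 4, 14, 16, 18, 19].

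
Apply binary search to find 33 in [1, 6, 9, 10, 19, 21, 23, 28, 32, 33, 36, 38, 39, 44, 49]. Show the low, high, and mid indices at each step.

Binary search for 33 in [1, 6, 9, 10, 19, 21, 23, 28, 32, 33, 36, 38, 39, 44, 49]:

lo=0, hi=14, mid=7, arr[mid]=28 -> 28 < 33, search right half
lo=8, hi=14, mid=11, arr[mid]=38 -> 38 > 33, search left half
lo=8, hi=10, mid=9, arr[mid]=33 -> Found target at index 9!

Binary search finds 33 at index 9 after 3 comparisons. The search repeatedly halves the search space by comparing with the middle element.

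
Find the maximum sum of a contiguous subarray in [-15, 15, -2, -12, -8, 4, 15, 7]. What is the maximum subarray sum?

Using Kadane's algorithm on [-15, 15, -2, -12, -8, 4, 15, 7]:

Scanning through the array:
Position 1 (value 15): max_ending_here = 15, max_so_far = 15
Position 2 (value -2): max_ending_here = 13, max_so_far = 15
Position 3 (value -12): max_ending_here = 1, max_so_far = 15
Position 4 (value -8): max_ending_here = -7, max_so_far = 15
Position 5 (value 4): max_ending_here = 4, max_so_far = 15
Position 6 (value 15): max_ending_here = 19, max_so_far = 19
Position 7 (value 7): max_ending_here = 26, max_so_far = 26

Maximum subarray: [4, 15, 7]
Maximum sum: 26

The maximum subarray is [4, 15, 7] with sum 26. This subarray runs from index 5 to index 7.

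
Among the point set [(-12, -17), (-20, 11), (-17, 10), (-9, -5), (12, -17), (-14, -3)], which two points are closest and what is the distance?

Computing all pairwise distances among 6 points:

d((-12, -17), (-20, 11)) = 29.1204
d((-12, -17), (-17, 10)) = 27.4591
d((-12, -17), (-9, -5)) = 12.3693
d((-12, -17), (12, -17)) = 24.0
d((-12, -17), (-14, -3)) = 14.1421
d((-20, 11), (-17, 10)) = 3.1623 <-- minimum
d((-20, 11), (-9, -5)) = 19.4165
d((-20, 11), (12, -17)) = 42.5206
d((-20, 11), (-14, -3)) = 15.2315
d((-17, 10), (-9, -5)) = 17.0
d((-17, 10), (12, -17)) = 39.6232
d((-17, 10), (-14, -3)) = 13.3417
d((-9, -5), (12, -17)) = 24.1868
d((-9, -5), (-14, -3)) = 5.3852
d((12, -17), (-14, -3)) = 29.5296

Closest pair: (-20, 11) and (-17, 10) with distance 3.1623

The closest pair is (-20, 11) and (-17, 10) with Euclidean distance 3.1623. For 6 points, brute-force pairwise comparison is shown above. For large n, the divide-and-conquer algorithm (sort by x, recurse on halves, check the dividing strip) achieves O(n log n).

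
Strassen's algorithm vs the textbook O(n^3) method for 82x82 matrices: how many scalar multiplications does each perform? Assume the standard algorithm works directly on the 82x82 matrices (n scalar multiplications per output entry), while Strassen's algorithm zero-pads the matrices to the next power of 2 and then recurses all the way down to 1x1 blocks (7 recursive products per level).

Matrix multiplication for 82x82 matrices:

Strassen's algorithm requires power-of-2 dimensions. Pad 82x82 to 128x128 (next power of 2).

Standard algorithm: 82^3 = 551368 multiplications
Strassen's algorithm: 7^(log2(128)) = 7^7 = 823543 multiplications
Difference: 551368 - 823543 = -272175 (Strassen uses MORE here due to padding overhead — for small or just-over-power-of-2 n, padding can outweigh the per-level savings)

Standard: 551368 multiplications (82^3). Strassen: 823543 multiplications (7^7, after padding to 128x128). Strassen reduces 8 recursive multiplications to 7 at each level.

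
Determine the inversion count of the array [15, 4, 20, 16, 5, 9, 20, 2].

Finding inversions in [15, 4, 20, 16, 5, 9, 20, 2]:

(0, 1): arr[0]=15 > arr[1]=4
(0, 4): arr[0]=15 > arr[4]=5
(0, 5): arr[0]=15 > arr[5]=9
(0, 7): arr[0]=15 > arr[7]=2
(1, 7): arr[1]=4 > arr[7]=2
(2, 3): arr[2]=20 > arr[3]=16
(2, 4): arr[2]=20 > arr[4]=5
(2, 5): arr[2]=20 > arr[5]=9
(2, 7): arr[2]=20 > arr[7]=2
(3, 4): arr[3]=16 > arr[4]=5
(3, 5): arr[3]=16 > arr[5]=9
(3, 7): arr[3]=16 > arr[7]=2
(4, 7): arr[4]=5 > arr[7]=2
(5, 7): arr[5]=9 > arr[7]=2
(6, 7): arr[6]=20 > arr[7]=2

Total inversions: 15

The array has 15 inversion(s): (0,1), (0,4), (0,5), (0,7), (1,7), (2,3), (2,4), (2,5), (2,7), (3,4), (3,5), (3,7), (4,7), (5,7), (6,7). Each pair (i,j) satisfies i < j and arr[i] > arr[j].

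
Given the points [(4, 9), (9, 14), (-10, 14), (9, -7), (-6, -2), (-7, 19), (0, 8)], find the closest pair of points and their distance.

Computing all pairwise distances among 7 points:

d((4, 9), (9, 14)) = 7.0711
d((4, 9), (-10, 14)) = 14.8661
d((4, 9), (9, -7)) = 16.7631
d((4, 9), (-6, -2)) = 14.8661
d((4, 9), (-7, 19)) = 14.8661
d((4, 9), (0, 8)) = 4.1231 <-- minimum
d((9, 14), (-10, 14)) = 19.0
d((9, 14), (9, -7)) = 21.0
d((9, 14), (-6, -2)) = 21.9317
d((9, 14), (-7, 19)) = 16.7631
d((9, 14), (0, 8)) = 10.8167
d((-10, 14), (9, -7)) = 28.3196
d((-10, 14), (-6, -2)) = 16.4924
d((-10, 14), (-7, 19)) = 5.831
d((-10, 14), (0, 8)) = 11.6619
d((9, -7), (-6, -2)) = 15.8114
d((9, -7), (-7, 19)) = 30.5287
d((9, -7), (0, 8)) = 17.4929
d((-6, -2), (-7, 19)) = 21.0238
d((-6, -2), (0, 8)) = 11.6619
d((-7, 19), (0, 8)) = 13.0384

Closest pair: (4, 9) and (0, 8) with distance 4.1231

The closest pair is (4, 9) and (0, 8) with Euclidean distance 4.1231. For 7 points, brute-force pairwise comparison is shown above. For large n, the divide-and-conquer algorithm (sort by x, recurse on halves, check the dividing strip) achieves O(n log n).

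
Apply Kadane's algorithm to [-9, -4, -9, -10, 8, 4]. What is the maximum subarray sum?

Using Kadane's algorithm on [-9, -4, -9, -10, 8, 4]:

Scanning through the array:
Position 1 (value -4): max_ending_here = -4, max_so_far = -4
Position 2 (value -9): max_ending_here = -9, max_so_far = -4
Position 3 (value -10): max_ending_here = -10, max_so_far = -4
Position 4 (value 8): max_ending_here = 8, max_so_far = 8
Position 5 (value 4): max_ending_here = 12, max_so_far = 12

Maximum subarray: [8, 4]
Maximum sum: 12

The maximum subarray is [8, 4] with sum 12. This subarray runs from index 4 to index 5.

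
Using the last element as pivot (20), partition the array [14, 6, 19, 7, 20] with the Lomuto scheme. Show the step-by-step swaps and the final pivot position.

Lomuto partition with pivot = 20:

Initial array: [14, 6, 19, 7, 20]

arr[0]=14 <= 20: swap with position 0, array becomes [14, 6, 19, 7, 20]
arr[1]=6 <= 20: swap with position 1, array becomes [14, 6, 19, 7, 20]
arr[2]=19 <= 20: swap with position 2, array becomes [14, 6, 19, 7, 20]
arr[3]=7 <= 20: swap with position 3, array becomes [14, 6, 19, 7, 20]

Place pivot at position 4: [14, 6, 19, 7, 20]
Pivot position: 4

After partitioning with pivot 20, the array becomes [14, 6, 19, 7, 20]. The pivot is placed at index 4. All elements to the left of the pivot are <= 20, and all elements to the right are > 20.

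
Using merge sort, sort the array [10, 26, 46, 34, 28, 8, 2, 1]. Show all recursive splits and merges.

Merge sort trace:

Split: [10, 26, 46, 34, 28, 8, 2, 1] -> [10, 26, 46, 34] and [28, 8, 2, 1]
  Split: [10, 26, 46, 34] -> [10, 26] and [46, 34]
    Split: [10, 26] -> [10] and [26]
    Merge: [10] + [26] -> [10, 26]
    Split: [46, 34] -> [46] and [34]
    Merge: [46] + [34] -> [34, 46]
  Merge: [10, 26] + [34, 46] -> [10, 26, 34, 46]
  Split: [28, 8, 2, 1] -> [28, 8] and [2, 1]
    Split: [28, 8] -> [28] and [8]
    Merge: [28] + [8] -> [8, 28]
    Split: [2, 1] -> [2] and [1]
    Merge: [2] + [1] -> [1, 2]
  Merge: [8, 28] + [1, 2] -> [1, 2, 8, 28]
Merge: [10, 26, 34, 46] + [1, 2, 8, 28] -> [1, 2, 8, 10, 26, 28, 34, 46]

Final sorted array: [1, 2, 8, 10, 26, 28, 34, 46]

The merge sort proceeds by recursively splitting the array and merging sorted halves.
After all merges, the sorted array is [1, 2, 8, 10, 26, 28, 34, 46].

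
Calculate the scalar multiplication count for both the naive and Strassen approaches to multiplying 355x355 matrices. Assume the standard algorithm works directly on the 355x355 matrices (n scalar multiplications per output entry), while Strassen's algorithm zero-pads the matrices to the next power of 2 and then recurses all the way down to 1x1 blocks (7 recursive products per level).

Matrix multiplication for 355x355 matrices:

Strassen's algorithm requires power-of-2 dimensions. Pad 355x355 to 512x512 (next power of 2).

Standard algorithm: 355^3 = 44738875 multiplications
Strassen's algorithm: 7^(log2(512)) = 7^9 = 40353607 multiplications
Savings: 44738875 - 40353607 = 4385268 multiplications

Standard: 44738875 multiplications (355^3). Strassen: 40353607 multiplications (7^9, after padding to 512x512). Strassen reduces 8 recursive multiplications to 7 at each level.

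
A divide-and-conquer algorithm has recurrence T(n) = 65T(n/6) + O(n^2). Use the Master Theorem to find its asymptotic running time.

Master Theorem for T(n) = 65T(n/6) + O(n^2):

a = 65, b = 6, c = 2
log_b(a) = log_6(65) = 2.3298

Case 1: c = 2 < log_6(65) = 2.3298
T(n) = O(n^(log_6 65))

For T(n) = 65T(n/6) + O(n^2): log_6(65) = 2.3298. This is Case 1 of the Master Theorem (c < log_b(a), work dominated by leaves), giving O(n^(log_6 65)).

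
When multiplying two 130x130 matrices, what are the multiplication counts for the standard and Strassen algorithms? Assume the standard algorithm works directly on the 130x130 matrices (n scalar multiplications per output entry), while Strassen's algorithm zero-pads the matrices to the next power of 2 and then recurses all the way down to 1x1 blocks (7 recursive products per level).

Matrix multiplication for 130x130 matrices:

Strassen's algorithm requires power-of-2 dimensions. Pad 130x130 to 256x256 (next power of 2).

Standard algorithm: 130^3 = 2197000 multiplications
Strassen's algorithm: 7^(log2(256)) = 7^8 = 5764801 multiplications
Difference: 2197000 - 5764801 = -3567801 (Strassen uses MORE here due to padding overhead — for small or just-over-power-of-2 n, padding can outweigh the per-level savings)

Standard: 2197000 multiplications (130^3). Strassen: 5764801 multiplications (7^8, after padding to 256x256). Strassen reduces 8 recursive multiplications to 7 at each level.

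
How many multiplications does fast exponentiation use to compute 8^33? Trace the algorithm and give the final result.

Computing 8^33 by squaring (build up from 8^1; each line after the first costs one multiplication):

8^1 = 8
8^2 = (8^1)^2 = 8^2 = 64
8^4 = (8^2)^2 = 64^2 = 4096
8^8 = (8^4)^2 = 4096^2 = 16777216
8^16 = (8^8)^2 = 16777216^2 = 281474976710656
8^32 = (8^16)^2 = 281474976710656^2 = 79228162514264337593543950336
8^33 = 8 * 8^32 = 8 * 79228162514264337593543950336 = 633825300114114700748351602688

Result: 633825300114114700748351602688
Multiplications needed: 6 (6 lines after 8^1)

8^33 = 633825300114114700748351602688. Using exponentiation by squaring, this requires 6 multiplications. The key idea: if the exponent is even, square the half-power; if odd, multiply by the base once.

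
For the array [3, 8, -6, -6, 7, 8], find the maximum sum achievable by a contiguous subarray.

Using Kadane's algorithm on [3, 8, -6, -6, 7, 8]:

Scanning through the array:
Position 1 (value 8): max_ending_here = 11, max_so_far = 11
Position 2 (value -6): max_ending_here = 5, max_so_far = 11
Position 3 (value -6): max_ending_here = -1, max_so_far = 11
Position 4 (value 7): max_ending_here = 7, max_so_far = 11
Position 5 (value 8): max_ending_here = 15, max_so_far = 15

Maximum subarray: [7, 8]
Maximum sum: 15

The maximum subarray is [7, 8] with sum 15. This subarray runs from index 4 to index 5.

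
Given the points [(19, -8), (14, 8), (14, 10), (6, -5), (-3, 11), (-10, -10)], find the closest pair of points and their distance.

Computing all pairwise distances among 6 points:

d((19, -8), (14, 8)) = 16.7631
d((19, -8), (14, 10)) = 18.6815
d((19, -8), (6, -5)) = 13.3417
d((19, -8), (-3, 11)) = 29.0689
d((19, -8), (-10, -10)) = 29.0689
d((14, 8), (14, 10)) = 2.0 <-- minimum
d((14, 8), (6, -5)) = 15.2643
d((14, 8), (-3, 11)) = 17.2627
d((14, 8), (-10, -10)) = 30.0
d((14, 10), (6, -5)) = 17.0
d((14, 10), (-3, 11)) = 17.0294
d((14, 10), (-10, -10)) = 31.241
d((6, -5), (-3, 11)) = 18.3576
d((6, -5), (-10, -10)) = 16.7631
d((-3, 11), (-10, -10)) = 22.1359

Closest pair: (14, 8) and (14, 10) with distance 2.0

The closest pair is (14, 8) and (14, 10) with Euclidean distance 2.0. For 6 points, brute-force pairwise comparison is shown above. For large n, the divide-and-conquer algorithm (sort by x, recurse on halves, check the dividing strip) achieves O(n log n).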